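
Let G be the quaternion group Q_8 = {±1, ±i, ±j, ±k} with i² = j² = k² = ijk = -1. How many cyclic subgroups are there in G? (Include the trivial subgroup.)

5

Each element a generates a cyclic subgroup ⟨a⟩; distinct elements may generate the same one (a cyclic group of order d has φ(d) generators).
Cyclic subgroups by order — order 1: 1; order 2: 1; order 4: 3.
Total: 5.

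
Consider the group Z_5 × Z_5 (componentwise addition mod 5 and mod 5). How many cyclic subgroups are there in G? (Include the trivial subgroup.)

7

Group the elements of G by the cyclic subgroup they generate; each cyclic subgroup of order d accounts for φ(d) elements.
Cyclic subgroups by order — order 1: 1; order 5: 6.
Total: 7.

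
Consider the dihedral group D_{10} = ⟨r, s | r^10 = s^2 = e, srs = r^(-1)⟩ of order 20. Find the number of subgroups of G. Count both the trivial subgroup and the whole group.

22

|G| = 20, so by Lagrange every subgroup order divides 20. Divisors: 1, 2, 4, 5, 10, 20.
Subgroups by order — order 1: 1; order 2: 11; order 4: 5; order 5: 1; order 10: 3; order 20: 1.
Total: 1 + 11 + 5 + 1 + 3 + 1 = 22.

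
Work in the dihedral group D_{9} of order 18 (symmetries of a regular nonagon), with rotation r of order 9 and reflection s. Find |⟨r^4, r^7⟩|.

|⟨r^4⟩| = 9 and |⟨r^7⟩| = 9, so |H| is a multiple of lcm(9, 9) = 9 and divides |G| = 18.
Closing under the operation: H = {e, r, r^2, r^3, r^4, r^5, r^6, r^7, r^8}, so |H| = 9.

9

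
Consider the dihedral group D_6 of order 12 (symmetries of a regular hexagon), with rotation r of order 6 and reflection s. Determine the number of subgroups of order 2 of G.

7

|G| = 12 and 2 | 12, so subgroups of order 2 are possible by Lagrange.
The subgroups of order 2 are: {e, r^2s}; {e, r^3}; {e, r^3s}; {e, r^4s}; … (7 in all).
So G has 7 subgroups of order 2.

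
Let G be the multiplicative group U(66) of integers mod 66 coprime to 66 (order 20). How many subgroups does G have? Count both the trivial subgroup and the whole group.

10

|G| = 20, so by Lagrange every subgroup order divides 20. Divisors: 1, 2, 4, 5, 10, 20.
Subgroups by order — order 1: 1; order 2: 3; order 4: 1; order 5: 1; order 10: 3; order 20: 1.
Total: 1 + 3 + 1 + 1 + 3 + 1 = 10.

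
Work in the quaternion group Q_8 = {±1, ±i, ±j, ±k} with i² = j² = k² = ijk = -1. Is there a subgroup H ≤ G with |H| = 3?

No

3 does not divide |G| = 8, so by Lagrange no subgroup of order 3 exists.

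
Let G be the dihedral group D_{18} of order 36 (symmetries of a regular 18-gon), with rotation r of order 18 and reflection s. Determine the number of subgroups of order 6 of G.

7

|G| = 36 and 6 | 36, so subgroups of order 6 are possible by Lagrange.
The subgroups of order 6 are: {e, r^6, r^12, r^4s, r^10s, r^16s}; {e, r^6, r^12, r^5s, r^11s, r^17s}; {e, r^6, r^12, s, r^6s, r^12s}; {e, r^6, r^12, rs, r^7s, r^13s}; … (7 in all).
So G has 7 subgroups of order 6.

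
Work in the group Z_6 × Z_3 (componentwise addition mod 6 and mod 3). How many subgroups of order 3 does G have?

4

|G| = 18 and 3 | 18, so subgroups of order 3 are possible by Lagrange.
The subgroups of order 3 are: {(0,0), (0,1), (0,2)}; {(0,0), (2,0), (4,0)}; {(0,0), (2,1), (4,2)}; {(0,0), (2,2), (4,1)}.
So G has 4 subgroups of order 3.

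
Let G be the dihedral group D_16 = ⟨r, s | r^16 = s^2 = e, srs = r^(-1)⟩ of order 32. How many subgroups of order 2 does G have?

17

|G| = 32 and 2 | 32, so subgroups of order 2 are possible by Lagrange.
The subgroups of order 2 are: {e, r^10s}; {e, r^11s}; {e, r^12s}; {e, r^13s}; … (17 in all).
So G has 17 subgroups of order 2.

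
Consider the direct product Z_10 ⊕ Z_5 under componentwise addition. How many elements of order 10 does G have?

An element (a,b) has order lcm(ord(a), ord(b)); count pairs with lcm equal to 10.
Enumerating gives 24 such elements.

24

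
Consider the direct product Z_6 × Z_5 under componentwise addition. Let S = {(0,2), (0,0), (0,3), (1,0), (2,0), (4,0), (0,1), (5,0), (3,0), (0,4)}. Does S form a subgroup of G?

Closure fails: (0,1) + (4,0) = (4,1) ∉ S. So S is not a subgroup.

No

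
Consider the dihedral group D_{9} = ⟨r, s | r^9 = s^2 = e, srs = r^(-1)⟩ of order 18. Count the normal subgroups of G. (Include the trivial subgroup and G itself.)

G has 16 subgroups. Checking conjugation-invariance by order — order 1: 1/1 normal; order 2: 0/9 normal; order 3: 1/1 normal; order 6: 0/3 normal; order 9: 1/1 normal; order 18: 1/1 normal.
Total normal subgroups: 4.

4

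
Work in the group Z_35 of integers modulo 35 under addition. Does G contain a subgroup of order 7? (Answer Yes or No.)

7 | 35. A subgroup of order 7 is {0, 5, 10, 15, 20, 25, 30}.

Yes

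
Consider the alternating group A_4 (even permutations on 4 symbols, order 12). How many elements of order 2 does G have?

3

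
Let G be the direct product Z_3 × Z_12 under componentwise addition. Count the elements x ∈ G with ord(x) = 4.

2

An element (a,b) has order lcm(ord(a), ord(b)); count pairs with lcm equal to 4.
Enumerating gives 2 such elements.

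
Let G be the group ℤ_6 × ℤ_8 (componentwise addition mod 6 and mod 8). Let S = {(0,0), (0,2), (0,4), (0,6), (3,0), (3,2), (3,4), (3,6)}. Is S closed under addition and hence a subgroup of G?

|S| = 8 divides |G| = 48, consistent with Lagrange.
S contains the identity, every element's inverse is in S, and S is closed under +: it is a subgroup.

Yes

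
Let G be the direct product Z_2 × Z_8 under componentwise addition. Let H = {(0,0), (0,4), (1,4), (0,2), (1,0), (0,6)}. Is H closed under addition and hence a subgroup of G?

No

|H| = 6 does not divide |G| = 16, so by Lagrange H is not a subgroup.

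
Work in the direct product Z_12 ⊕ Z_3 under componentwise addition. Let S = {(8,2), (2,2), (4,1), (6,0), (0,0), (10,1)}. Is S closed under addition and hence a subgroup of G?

Yes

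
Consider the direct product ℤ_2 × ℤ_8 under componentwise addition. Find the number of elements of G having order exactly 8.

An element (a,b) has order lcm(ord(a), ord(b)); count pairs with lcm equal to 8.
Enumerating gives 8 such elements.

8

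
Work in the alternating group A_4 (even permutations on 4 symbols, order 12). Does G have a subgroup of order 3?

Yes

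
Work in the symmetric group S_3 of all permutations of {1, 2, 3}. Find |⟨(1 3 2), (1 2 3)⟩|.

|⟨(1 3 2)⟩| = 3 and |⟨(1 2 3)⟩| = 3, so |H| is a multiple of lcm(3, 3) = 3 and divides |G| = 6.
Closing under the operation: H = {e, (1 2 3), (1 3 2)}, so |H| = 3.

3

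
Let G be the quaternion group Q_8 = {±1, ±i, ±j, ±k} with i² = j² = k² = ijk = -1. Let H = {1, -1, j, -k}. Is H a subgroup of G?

No

-k ∈ H but its inverse k ∉ H, so H is not a subgroup.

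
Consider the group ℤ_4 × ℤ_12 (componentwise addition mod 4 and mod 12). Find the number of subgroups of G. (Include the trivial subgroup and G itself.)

|G| = 48, so by Lagrange every subgroup order divides 48. Divisors: 1, 2, 3, 4, 6, 8, 12, 16, 24, 48.
Subgroups by order — order 1: 1; order 2: 3; order 3: 1; order 4: 7; order 6: 3; order 8: 3; order 12: 7; order 16: 1; order 24: 3; order 48: 1.
Total: 1 + 3 + 1 + 7 + 3 + 3 + 7 + 1 + 3 + 1 = 30.

30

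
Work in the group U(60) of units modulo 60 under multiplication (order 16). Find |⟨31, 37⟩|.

|⟨31⟩| = 2 and |⟨37⟩| = 4, so |H| is a multiple of lcm(2, 4) = 4 and divides |G| = 16.
Closing under the operation: H = {1, 7, 13, 19, 31, 37, 43, 49}, so |H| = 8.

8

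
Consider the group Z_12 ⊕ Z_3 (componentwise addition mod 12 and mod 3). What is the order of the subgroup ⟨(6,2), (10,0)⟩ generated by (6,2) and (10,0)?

18

|⟨(6,2)⟩| = 6 and |⟨(10,0)⟩| = 6, so |H| is a multiple of lcm(6, 6) = 6 and divides |G| = 36.
Closing under the operation: H = {(0,0), (0,1), (0,2), (2,0), (2,1), (2,2), (4,0), (4,1), (4,2), (6,0), (6,1), (6,2), (8,0), (8,1), (8,2), (10,0), (10,1), (10,2)}, so |H| = 18.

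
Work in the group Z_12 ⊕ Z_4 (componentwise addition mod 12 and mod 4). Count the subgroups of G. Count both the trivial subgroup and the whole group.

|G| = 48, so by Lagrange every subgroup order divides 48. Divisors: 1, 2, 3, 4, 6, 8, 12, 16, 24, 48.
Subgroups by order — order 1: 1; order 2: 3; order 3: 1; order 4: 7; order 6: 3; order 8: 3; order 12: 7; order 16: 1; order 24: 3; order 48: 1.
Total: 1 + 3 + 1 + 7 + 3 + 3 + 7 + 1 + 3 + 1 = 30.

30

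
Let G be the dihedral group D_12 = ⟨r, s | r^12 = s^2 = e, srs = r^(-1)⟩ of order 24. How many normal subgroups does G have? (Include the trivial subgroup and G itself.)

G has 34 subgroups. Checking conjugation-invariance by order — order 1: 1/1 normal; order 2: 1/13 normal; order 3: 1/1 normal; order 4: 1/7 normal; order 6: 1/5 normal; order 8: 0/3 normal; order 12: 3/3 normal; order 24: 1/1 normal.
Total normal subgroups: 9.

9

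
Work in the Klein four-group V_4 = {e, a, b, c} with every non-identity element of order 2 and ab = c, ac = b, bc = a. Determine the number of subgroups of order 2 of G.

|G| = 4 and 2 | 4, so subgroups of order 2 are possible by Lagrange.
The subgroups of order 2 are: {e, a}; {e, b}; {e, c}.
So G has 3 subgroups of order 2.

3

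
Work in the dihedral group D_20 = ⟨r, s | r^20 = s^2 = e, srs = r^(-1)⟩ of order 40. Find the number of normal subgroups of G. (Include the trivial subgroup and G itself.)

9

G has 48 subgroups. Checking conjugation-invariance by order — order 1: 1/1 normal; order 2: 1/21 normal; order 4: 1/11 normal; order 5: 1/1 normal; order 8: 0/5 normal; order 10: 1/5 normal; order 20: 3/3 normal; order 40: 1/1 normal.
Total normal subgroups: 9.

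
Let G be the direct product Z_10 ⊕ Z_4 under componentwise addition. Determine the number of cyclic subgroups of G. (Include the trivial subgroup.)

12

A cyclic subgroup of order d is generated by each of its φ(d) elements of order d, so the cyclic subgroups of order d number (#elements of order d)/φ(d).
Cyclic subgroups by order — order 1: 1; order 2: 3; order 4: 2; order 5: 1; order 10: 3; order 20: 2.
Total: 12.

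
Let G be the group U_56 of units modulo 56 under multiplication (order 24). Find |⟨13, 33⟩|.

12

|⟨13⟩| = 2 and |⟨33⟩| = 6, so |H| is a multiple of lcm(2, 6) = 6 and divides |G| = 24.
Closing under the operation: H = {1, 5, 9, 13, 17, 25, 29, 33, 37, 41, 45, 53}, so |H| = 12.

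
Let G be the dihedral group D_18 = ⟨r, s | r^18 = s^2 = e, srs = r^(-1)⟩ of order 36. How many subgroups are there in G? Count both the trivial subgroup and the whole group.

|G| = 36, so by Lagrange every subgroup order divides 36. Divisors: 1, 2, 3, 4, 6, 9, 12, 18, 36.
Subgroups by order — order 1: 1; order 2: 19; order 3: 1; order 4: 9; order 6: 7; order 9: 1; order 12: 3; order 18: 3; order 36: 1.
Total: 1 + 19 + 1 + 9 + 7 + 1 + 3 + 3 + 1 = 45.

45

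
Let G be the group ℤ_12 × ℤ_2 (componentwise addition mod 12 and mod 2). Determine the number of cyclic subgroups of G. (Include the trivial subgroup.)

12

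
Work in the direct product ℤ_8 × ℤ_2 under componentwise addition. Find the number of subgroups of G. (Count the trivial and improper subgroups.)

11

|G| = 16, so by Lagrange every subgroup order divides 16. Divisors: 1, 2, 4, 8, 16.
Subgroups by order — order 1: 1; order 2: 3; order 4: 3; order 8: 3; order 16: 1.
Total: 1 + 3 + 3 + 3 + 1 = 11.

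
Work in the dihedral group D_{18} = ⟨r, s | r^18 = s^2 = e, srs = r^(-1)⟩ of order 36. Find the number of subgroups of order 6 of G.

|G| = 36 and 6 | 36, so subgroups of order 6 are possible by Lagrange.
The subgroups of order 6 are: {e, r^6, r^12, r^4s, r^10s, r^16s}; {e, r^6, r^12, r^5s, r^11s, r^17s}; {e, r^6, r^12, s, r^6s, r^12s}; {e, r^6, r^12, rs, r^7s, r^13s}; … (7 in all).
So G has 7 subgroups of order 6.

7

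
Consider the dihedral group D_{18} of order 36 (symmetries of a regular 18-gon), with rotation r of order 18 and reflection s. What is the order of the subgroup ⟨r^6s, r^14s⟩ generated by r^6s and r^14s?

18

|⟨r^6s⟩| = 2 and |⟨r^14s⟩| = 2, so |H| is a multiple of lcm(2, 2) = 2 and divides |G| = 36.
Closing under the operation: H = {e, r^2, r^4, r^6, r^8, r^10, r^12, r^14, r^16, s, r^2s, r^4s, r^6s, r^8s, r^10s, r^12s, r^14s, r^16s}, so |H| = 18.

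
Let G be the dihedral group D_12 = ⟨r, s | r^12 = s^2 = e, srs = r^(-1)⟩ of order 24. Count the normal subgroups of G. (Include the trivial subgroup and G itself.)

9

G has 34 subgroups. Checking conjugation-invariance by order — order 1: 1/1 normal; order 2: 1/13 normal; order 3: 1/1 normal; order 4: 1/7 normal; order 6: 1/5 normal; order 8: 0/3 normal; order 12: 3/3 normal; order 24: 1/1 normal.
Total normal subgroups: 9.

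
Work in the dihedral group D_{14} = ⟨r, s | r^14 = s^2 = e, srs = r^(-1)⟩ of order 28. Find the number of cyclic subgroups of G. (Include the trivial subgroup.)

18

A cyclic subgroup of order d is generated by each of its φ(d) elements of order d, so the cyclic subgroups of order d number (#elements of order d)/φ(d).
Cyclic subgroups by order — order 1: 1; order 2: 15; order 7: 1; order 14: 1.
Total: 18.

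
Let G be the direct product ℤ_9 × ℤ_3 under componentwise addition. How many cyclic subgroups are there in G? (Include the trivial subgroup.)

8

A cyclic subgroup of order d is generated by each of its φ(d) elements of order d, so the cyclic subgroups of order d number (#elements of order d)/φ(d).
Cyclic subgroups by order — order 1: 1; order 3: 4; order 9: 3.
Total: 8.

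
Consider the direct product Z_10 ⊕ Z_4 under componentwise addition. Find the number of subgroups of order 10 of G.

|G| = 40 and 10 | 40, so subgroups of order 10 are possible by Lagrange.
The subgroups of order 10 are: {(0,0), (0,2), (2,0), (2,2), (4,0), (4,2), (6,0), (6,2), (8,0), (8,2)}; {(0,0), (1,0), (2,0), (3,0), (4,0), (5,0), (6,0), (7,0), (8,0), (9,0)}; {(0,0), (1,2), (2,0), (3,2), (4,0), (5,2), (6,0), (7,2), (8,0), (9,2)}.
So G has 3 subgroups of order 10.

3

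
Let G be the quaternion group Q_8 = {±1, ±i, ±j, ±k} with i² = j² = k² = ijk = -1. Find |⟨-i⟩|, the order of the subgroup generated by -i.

4

Computing powers of -i: the smallest k with (-i)^k = e is k = 4.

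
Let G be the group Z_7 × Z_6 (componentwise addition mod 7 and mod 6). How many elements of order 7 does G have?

An element (a,b) has order lcm(ord(a), ord(b)); count pairs with lcm equal to 7.
Enumerating gives 6 such elements.

6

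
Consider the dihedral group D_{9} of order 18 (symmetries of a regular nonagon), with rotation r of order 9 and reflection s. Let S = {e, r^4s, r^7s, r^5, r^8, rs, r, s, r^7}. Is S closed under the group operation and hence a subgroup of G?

No

r^7 ∈ S but its inverse r^2 ∉ S, so S is not a subgroup.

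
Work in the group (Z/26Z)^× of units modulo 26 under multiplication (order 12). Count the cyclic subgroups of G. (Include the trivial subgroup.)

A cyclic subgroup of order d is generated by each of its φ(d) elements of order d, so the cyclic subgroups of order d number (#elements of order d)/φ(d).
Cyclic subgroups by order — order 1: 1; order 2: 1; order 3: 1; order 4: 1; order 6: 1; order 12: 1.
Total: 6.

6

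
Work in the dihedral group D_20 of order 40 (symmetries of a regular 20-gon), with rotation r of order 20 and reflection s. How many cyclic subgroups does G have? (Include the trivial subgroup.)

Group the elements of G by the cyclic subgroup they generate; each cyclic subgroup of order d accounts for φ(d) elements.
Cyclic subgroups by order — order 1: 1; order 2: 21; order 4: 1; order 5: 1; order 10: 1; order 20: 1.
Total: 26.

26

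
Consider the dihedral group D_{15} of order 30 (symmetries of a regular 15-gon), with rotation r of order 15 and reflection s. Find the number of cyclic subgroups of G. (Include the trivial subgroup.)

19

Group the elements of G by the cyclic subgroup they generate; each cyclic subgroup of order d accounts for φ(d) elements.
Cyclic subgroups by order — order 1: 1; order 2: 15; order 3: 1; order 5: 1; order 15: 1.
Total: 19.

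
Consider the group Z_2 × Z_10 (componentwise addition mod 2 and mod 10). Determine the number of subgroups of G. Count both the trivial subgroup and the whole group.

10

|G| = 20, so by Lagrange every subgroup order divides 20. Divisors: 1, 2, 4, 5, 10, 20.
Subgroups by order — order 1: 1; order 2: 3; order 4: 1; order 5: 1; order 10: 3; order 20: 1.
Total: 1 + 3 + 1 + 1 + 3 + 1 = 10.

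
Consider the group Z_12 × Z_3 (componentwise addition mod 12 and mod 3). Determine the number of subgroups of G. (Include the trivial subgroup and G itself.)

18

|G| = 36, so by Lagrange every subgroup order divides 36. Divisors: 1, 2, 3, 4, 6, 9, 12, 18, 36.
Subgroups by order — order 1: 1; order 2: 1; order 3: 4; order 4: 1; order 6: 4; order 9: 1; order 12: 4; order 18: 1; order 36: 1.
Total: 1 + 1 + 4 + 1 + 4 + 1 + 4 + 1 + 1 = 18.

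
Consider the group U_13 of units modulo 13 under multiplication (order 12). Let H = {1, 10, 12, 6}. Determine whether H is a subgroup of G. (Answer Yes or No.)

10 ∈ H but its inverse 4 ∉ H, so H is not a subgroup.

No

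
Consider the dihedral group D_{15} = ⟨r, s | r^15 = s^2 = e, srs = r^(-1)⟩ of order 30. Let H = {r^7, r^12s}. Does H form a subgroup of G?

No

The identity e ∉ H, so H is not a subgroup.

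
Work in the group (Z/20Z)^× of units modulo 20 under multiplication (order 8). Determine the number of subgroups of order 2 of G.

3

|G| = 8 and 2 | 8, so subgroups of order 2 are possible by Lagrange.
The subgroups of order 2 are: {1, 11}; {1, 19}; {1, 9}.
So G has 3 subgroups of order 2.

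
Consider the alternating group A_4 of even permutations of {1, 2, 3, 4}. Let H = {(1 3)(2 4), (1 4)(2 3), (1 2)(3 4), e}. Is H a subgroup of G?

Yes

|H| = 4 divides |G| = 12, consistent with Lagrange.
H contains the identity, every element's inverse is in H, and H is closed under ∘: it is a subgroup.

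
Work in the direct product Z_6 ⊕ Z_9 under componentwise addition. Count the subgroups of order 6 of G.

4

|G| = 54 and 6 | 54, so subgroups of order 6 are possible by Lagrange.
The subgroups of order 6 are: {(0,0), (0,3), (0,6), (3,0), (3,3), (3,6)}; {(0,0), (1,0), (2,0), (3,0), (4,0), (5,0)}; {(0,0), (1,3), (2,6), (3,0), (4,3), (5,6)}; {(0,0), (1,6), (2,3), (3,0), (4,6), (5,3)}.
So G has 4 subgroups of order 6.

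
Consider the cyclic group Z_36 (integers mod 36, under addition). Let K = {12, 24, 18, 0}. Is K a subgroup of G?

No

Closure fails: 18 + 24 = 6 ∉ K. So K is not a subgroup.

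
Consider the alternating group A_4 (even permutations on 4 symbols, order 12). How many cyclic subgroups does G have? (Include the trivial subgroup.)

Each element a generates a cyclic subgroup ⟨a⟩; distinct elements may generate the same one (a cyclic group of order d has φ(d) generators).
Cyclic subgroups by order — order 1: 1; order 2: 3; order 3: 4.
Total: 8.

8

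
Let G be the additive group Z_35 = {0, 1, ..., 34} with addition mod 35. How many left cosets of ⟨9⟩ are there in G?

|⟨9⟩| = 35 and |G| = 35.
By Lagrange, [G : H] = |G|/|H| = 35/35 = 1.

1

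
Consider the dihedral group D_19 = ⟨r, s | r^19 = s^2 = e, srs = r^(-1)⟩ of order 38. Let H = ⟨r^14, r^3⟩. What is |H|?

19

|⟨r^14⟩| = 19 and |⟨r^3⟩| = 19, so |H| is a multiple of lcm(19, 19) = 19 and divides |G| = 38.
Closing under the operation: H = {e, r, r^2, r^3, r^4, r^5, r^6, r^7, r^8, r^9, r^10, r^11, r^12, r^13, r^14, r^15, r^16, r^17, r^18}, so |H| = 19.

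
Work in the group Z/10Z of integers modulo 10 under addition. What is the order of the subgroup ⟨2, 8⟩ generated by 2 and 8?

|⟨2⟩| = 5 and |⟨8⟩| = 5, so |H| is a multiple of lcm(5, 5) = 5 and divides |G| = 10.
Closing under the operation: H = {0, 2, 4, 6, 8}, so |H| = 5.

5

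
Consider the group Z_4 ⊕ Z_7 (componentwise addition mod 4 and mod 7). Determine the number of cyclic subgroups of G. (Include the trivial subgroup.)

Each element a generates a cyclic subgroup ⟨a⟩; distinct elements may generate the same one (a cyclic group of order d has φ(d) generators).
Cyclic subgroups by order — order 1: 1; order 2: 1; order 4: 1; order 7: 1; order 14: 1; order 28: 1.
Total: 6.

6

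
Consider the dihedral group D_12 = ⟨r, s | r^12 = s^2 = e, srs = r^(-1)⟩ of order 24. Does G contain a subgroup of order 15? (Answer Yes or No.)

No

15 does not divide |G| = 24, so by Lagrange no subgroup of order 15 exists.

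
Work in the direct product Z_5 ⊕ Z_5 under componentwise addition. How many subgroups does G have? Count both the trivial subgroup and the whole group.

|G| = 25, so by Lagrange every subgroup order divides 25. Divisors: 1, 5, 25.
Subgroups by order — order 1: 1; order 5: 6; order 25: 1.
Total: 1 + 6 + 1 = 8.

8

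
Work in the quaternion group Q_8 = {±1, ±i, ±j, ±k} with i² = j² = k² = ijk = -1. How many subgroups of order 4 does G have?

|G| = 8 and 4 | 8, so subgroups of order 4 are possible by Lagrange.
The subgroups of order 4 are: {1, -1, i, -i}; {1, -1, j, -j}; {1, -1, k, -k}.
So G has 3 subgroups of order 4.

3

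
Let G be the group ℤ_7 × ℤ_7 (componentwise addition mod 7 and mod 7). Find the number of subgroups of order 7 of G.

8

|G| = 49 and 7 | 49, so subgroups of order 7 are possible by Lagrange.
The subgroups of order 7 are: {(0,0), (0,1), (0,2), (0,3), (0,4), (0,5), (0,6)}; {(0,0), (1,0), (2,0), (3,0), (4,0), (5,0), (6,0)}; {(0,0), (1,1), (2,2), (3,3), (4,4), (5,5), (6,6)}; {(0,0), (1,2), (2,4), (3,6), (4,1), (5,3), (6,5)}; … (8 in all).
So G has 8 subgroups of order 7.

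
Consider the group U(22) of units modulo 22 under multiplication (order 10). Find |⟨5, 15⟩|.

5

|⟨5⟩| = 5 and |⟨15⟩| = 5, so |H| is a multiple of lcm(5, 5) = 5 and divides |G| = 10.
Closing under the operation: H = {1, 3, 5, 9, 15}, so |H| = 5.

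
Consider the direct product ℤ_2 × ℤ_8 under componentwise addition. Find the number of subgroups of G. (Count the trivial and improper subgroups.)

|G| = 16, so by Lagrange every subgroup order divides 16. Divisors: 1, 2, 4, 8, 16.
Subgroups by order — order 1: 1; order 2: 3; order 4: 3; order 8: 3; order 16: 1.
Total: 1 + 3 + 3 + 3 + 1 = 11.

11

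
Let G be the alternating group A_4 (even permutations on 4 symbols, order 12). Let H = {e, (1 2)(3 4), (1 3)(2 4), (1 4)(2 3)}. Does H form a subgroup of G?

Yes

|H| = 4 divides |G| = 12, consistent with Lagrange.
H contains the identity, every element's inverse is in H, and H is closed under ∘: it is a subgroup.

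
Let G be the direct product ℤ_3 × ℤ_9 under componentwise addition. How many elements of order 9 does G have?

18

An element (a,b) has order lcm(ord(a), ord(b)); count pairs with lcm equal to 9.
Enumerating gives 18 such elements.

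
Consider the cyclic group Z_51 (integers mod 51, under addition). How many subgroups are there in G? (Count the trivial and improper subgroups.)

4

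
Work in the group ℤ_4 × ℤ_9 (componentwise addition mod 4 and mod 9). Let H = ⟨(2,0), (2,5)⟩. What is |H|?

18

|⟨(2,0)⟩| = 2 and |⟨(2,5)⟩| = 18, so |H| is a multiple of lcm(2, 18) = 18 and divides |G| = 36.
Closing under the operation: H = {(0,0), (0,1), (0,2), (0,3), (0,4), (0,5), (0,6), (0,7), (0,8), (2,0), (2,1), (2,2), (2,3), (2,4), (2,5), (2,6), (2,7), (2,8)}, so |H| = 18.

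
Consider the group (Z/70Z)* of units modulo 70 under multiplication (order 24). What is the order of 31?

6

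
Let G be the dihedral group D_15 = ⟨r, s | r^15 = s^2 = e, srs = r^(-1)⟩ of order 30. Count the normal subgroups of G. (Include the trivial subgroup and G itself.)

5

G has 28 subgroups. Checking conjugation-invariance by order — order 1: 1/1 normal; order 2: 0/15 normal; order 3: 1/1 normal; order 5: 1/1 normal; order 6: 0/5 normal; order 10: 0/3 normal; order 15: 1/1 normal; order 30: 1/1 normal.
Total normal subgroups: 5.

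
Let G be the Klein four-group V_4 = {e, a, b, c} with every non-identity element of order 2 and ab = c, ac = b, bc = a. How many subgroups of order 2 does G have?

|G| = 4 and 2 | 4, so subgroups of order 2 are possible by Lagrange.
The subgroups of order 2 are: {e, a}; {e, b}; {e, c}.
So G has 3 subgroups of order 2.

3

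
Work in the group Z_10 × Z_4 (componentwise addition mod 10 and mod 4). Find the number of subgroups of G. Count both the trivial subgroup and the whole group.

|G| = 40, so by Lagrange every subgroup order divides 40. Divisors: 1, 2, 4, 5, 8, 10, 20, 40.
Subgroups by order — order 1: 1; order 2: 3; order 4: 3; order 5: 1; order 8: 1; order 10: 3; order 20: 3; order 40: 1.
Total: 1 + 3 + 3 + 1 + 1 + 3 + 3 + 1 = 16.

16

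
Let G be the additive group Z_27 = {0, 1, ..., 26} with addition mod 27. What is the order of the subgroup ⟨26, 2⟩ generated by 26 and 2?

|⟨26⟩| = 27 and |⟨2⟩| = 27, so |H| is a multiple of lcm(27, 27) = 27 and divides |G| = 27.
Closing {26, 2} under the group operation gives all of G, so |H| = 27.

27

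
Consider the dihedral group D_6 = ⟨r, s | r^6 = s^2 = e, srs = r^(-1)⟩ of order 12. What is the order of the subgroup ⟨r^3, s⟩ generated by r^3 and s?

|⟨r^3⟩| = 2 and |⟨s⟩| = 2, so |H| is a multiple of lcm(2, 2) = 2 and divides |G| = 12.
Closing under the operation: H = {e, r^3, s, r^3s}, so |H| = 4.

4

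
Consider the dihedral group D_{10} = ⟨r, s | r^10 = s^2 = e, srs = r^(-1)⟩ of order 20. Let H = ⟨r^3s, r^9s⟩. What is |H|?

10

|⟨r^3s⟩| = 2 and |⟨r^9s⟩| = 2, so |H| is a multiple of lcm(2, 2) = 2 and divides |G| = 20.
Closing under the operation: H = {e, r^2, r^4, r^6, r^8, rs, r^3s, r^5s, r^7s, r^9s}, so |H| = 10.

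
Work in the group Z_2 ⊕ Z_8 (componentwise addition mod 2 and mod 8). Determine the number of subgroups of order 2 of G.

|G| = 16 and 2 | 16, so subgroups of order 2 are possible by Lagrange.
The subgroups of order 2 are: {(0,0), (0,4)}; {(0,0), (1,0)}; {(0,0), (1,4)}.
So G has 3 subgroups of order 2.

3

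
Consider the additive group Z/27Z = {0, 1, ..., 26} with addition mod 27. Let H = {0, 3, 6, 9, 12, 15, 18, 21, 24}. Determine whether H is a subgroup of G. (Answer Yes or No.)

Yes

|H| = 9 divides |G| = 27, consistent with Lagrange.
H contains the identity, every element's inverse is in H, and H is closed under +: it is a subgroup.
In fact H = ⟨3⟩.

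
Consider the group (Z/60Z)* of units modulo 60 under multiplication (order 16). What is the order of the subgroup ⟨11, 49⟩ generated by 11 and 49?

4

|⟨11⟩| = 2 and |⟨49⟩| = 2, so |H| is a multiple of lcm(2, 2) = 2 and divides |G| = 16.
Closing under the operation: H = {1, 11, 49, 59}, so |H| = 4.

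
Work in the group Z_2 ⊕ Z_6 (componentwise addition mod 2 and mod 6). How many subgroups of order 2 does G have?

|G| = 12 and 2 | 12, so subgroups of order 2 are possible by Lagrange.
The subgroups of order 2 are: {(0,0), (0,3)}; {(0,0), (1,0)}; {(0,0), (1,3)}.
So G has 3 subgroups of order 2.

3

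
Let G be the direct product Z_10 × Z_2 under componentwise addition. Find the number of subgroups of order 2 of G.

|G| = 20 and 2 | 20, so subgroups of order 2 are possible by Lagrange.
The subgroups of order 2 are: {(0,0), (0,1)}; {(0,0), (5,0)}; {(0,0), (5,1)}.
So G has 3 subgroups of order 2.

3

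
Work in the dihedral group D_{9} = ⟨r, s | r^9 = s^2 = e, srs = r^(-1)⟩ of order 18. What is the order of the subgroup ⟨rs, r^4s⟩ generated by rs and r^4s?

6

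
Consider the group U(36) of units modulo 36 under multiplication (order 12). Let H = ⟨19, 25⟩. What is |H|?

|⟨19⟩| = 2 and |⟨25⟩| = 3, so |H| is a multiple of lcm(2, 3) = 6 and divides |G| = 12.
Closing under the operation: H = {1, 7, 13, 19, 25, 31}, so |H| = 6.

6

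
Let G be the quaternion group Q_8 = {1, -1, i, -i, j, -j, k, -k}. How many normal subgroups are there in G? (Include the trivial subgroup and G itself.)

6

G has 6 subgroups. Checking conjugation-invariance by order — order 1: 1/1 normal; order 2: 1/1 normal; order 4: 3/3 normal; order 8: 1/1 normal.
Total normal subgroups: 6.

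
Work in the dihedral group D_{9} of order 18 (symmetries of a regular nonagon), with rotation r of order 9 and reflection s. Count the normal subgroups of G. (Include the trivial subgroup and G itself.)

4

G has 16 subgroups. Checking conjugation-invariance by order — order 1: 1/1 normal; order 2: 0/9 normal; order 3: 1/1 normal; order 6: 0/3 normal; order 9: 1/1 normal; order 18: 1/1 normal.
Total normal subgroups: 4.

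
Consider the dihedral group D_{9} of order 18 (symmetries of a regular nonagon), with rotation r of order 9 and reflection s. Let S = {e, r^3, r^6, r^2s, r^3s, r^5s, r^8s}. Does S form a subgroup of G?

|S| = 7 does not divide |G| = 18, so by Lagrange S is not a subgroup.

No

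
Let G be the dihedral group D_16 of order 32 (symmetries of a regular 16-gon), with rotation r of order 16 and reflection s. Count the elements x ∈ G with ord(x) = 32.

0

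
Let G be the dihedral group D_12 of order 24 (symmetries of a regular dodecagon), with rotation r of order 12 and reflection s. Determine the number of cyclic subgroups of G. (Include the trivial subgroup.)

Group the elements of G by the cyclic subgroup they generate; each cyclic subgroup of order d accounts for φ(d) elements.
Cyclic subgroups by order — order 1: 1; order 2: 13; order 3: 1; order 4: 1; order 6: 1; order 12: 1.
Total: 18.

18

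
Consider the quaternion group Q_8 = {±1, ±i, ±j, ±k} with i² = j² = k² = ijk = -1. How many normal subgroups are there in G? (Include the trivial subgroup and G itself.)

6

G has 6 subgroups. Checking conjugation-invariance by order — order 1: 1/1 normal; order 2: 1/1 normal; order 4: 3/3 normal; order 8: 1/1 normal.
Total normal subgroups: 6.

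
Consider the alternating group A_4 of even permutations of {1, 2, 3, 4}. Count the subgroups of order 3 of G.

4

|G| = 12 and 3 | 12, so subgroups of order 3 are possible by Lagrange.
The subgroups of order 3 are: {e, (1 2 3), (1 3 2)}; {e, (1 2 4), (1 4 2)}; {e, (1 3 4), (1 4 3)}; {e, (2 3 4), (2 4 3)}.
So G has 4 subgroups of order 3.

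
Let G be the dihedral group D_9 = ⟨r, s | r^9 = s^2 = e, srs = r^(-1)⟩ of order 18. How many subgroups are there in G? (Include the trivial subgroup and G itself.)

|G| = 18, so by Lagrange every subgroup order divides 18. Divisors: 1, 2, 3, 6, 9, 18.
Subgroups by order — order 1: 1; order 2: 9; order 3: 1; order 6: 3; order 9: 1; order 18: 1.
Total: 1 + 9 + 1 + 3 + 1 + 1 = 16.

16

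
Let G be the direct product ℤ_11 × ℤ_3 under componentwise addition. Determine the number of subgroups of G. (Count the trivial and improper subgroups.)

|G| = 33, so by Lagrange every subgroup order divides 33. Divisors: 1, 3, 11, 33.
Subgroups by order — order 1: 1; order 3: 1; order 11: 1; order 33: 1.
Total: 1 + 1 + 1 + 1 = 4.

4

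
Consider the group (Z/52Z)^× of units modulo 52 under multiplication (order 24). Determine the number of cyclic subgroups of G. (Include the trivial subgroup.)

Group the elements of G by the cyclic subgroup they generate; each cyclic subgroup of order d accounts for φ(d) elements.
Cyclic subgroups by order — order 1: 1; order 2: 3; order 3: 1; order 4: 2; order 6: 3; order 12: 2.
Total: 12.

12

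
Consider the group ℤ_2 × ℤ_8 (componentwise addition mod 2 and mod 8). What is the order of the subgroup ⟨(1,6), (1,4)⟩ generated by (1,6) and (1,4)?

|⟨(1,6)⟩| = 4 and |⟨(1,4)⟩| = 2, so |H| is a multiple of lcm(4, 2) = 4 and divides |G| = 16.
Closing under the operation: H = {(0,0), (0,2), (0,4), (0,6), (1,0), (1,2), (1,4), (1,6)}, so |H| = 8.

8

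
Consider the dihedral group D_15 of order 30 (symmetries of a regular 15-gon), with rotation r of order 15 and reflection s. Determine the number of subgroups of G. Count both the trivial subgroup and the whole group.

28

|G| = 30, so by Lagrange every subgroup order divides 30. Divisors: 1, 2, 3, 5, 6, 10, 15, 30.
Subgroups by order — order 1: 1; order 2: 15; order 3: 1; order 5: 1; order 6: 5; order 10: 3; order 15: 1; order 30: 1.
Total: 1 + 15 + 1 + 1 + 5 + 3 + 1 + 1 = 28.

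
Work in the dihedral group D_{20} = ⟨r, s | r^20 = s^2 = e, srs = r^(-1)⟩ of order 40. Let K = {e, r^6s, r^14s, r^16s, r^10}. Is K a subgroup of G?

No

Closure fails: r^10 · r^14s = r^4s ∉ K. So K is not a subgroup.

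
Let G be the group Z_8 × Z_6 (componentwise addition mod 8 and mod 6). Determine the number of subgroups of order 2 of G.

|G| = 48 and 2 | 48, so subgroups of order 2 are possible by Lagrange.
The subgroups of order 2 are: {(0,0), (0,3)}; {(0,0), (4,0)}; {(0,0), (4,3)}.
So G has 3 subgroups of order 2.

3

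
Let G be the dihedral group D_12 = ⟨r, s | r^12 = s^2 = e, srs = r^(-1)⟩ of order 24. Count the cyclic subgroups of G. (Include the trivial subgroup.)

Group the elements of G by the cyclic subgroup they generate; each cyclic subgroup of order d accounts for φ(d) elements.
Cyclic subgroups by order — order 1: 1; order 2: 13; order 3: 1; order 4: 1; order 6: 1; order 12: 1.
Total: 18.

18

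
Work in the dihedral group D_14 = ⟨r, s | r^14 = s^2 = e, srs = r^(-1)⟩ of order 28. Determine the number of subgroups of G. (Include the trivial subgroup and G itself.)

|G| = 28, so by Lagrange every subgroup order divides 28. Divisors: 1, 2, 4, 7, 14, 28.
Subgroups by order — order 1: 1; order 2: 15; order 4: 7; order 7: 1; order 14: 3; order 28: 1.
Total: 1 + 15 + 7 + 1 + 3 + 1 = 28.

28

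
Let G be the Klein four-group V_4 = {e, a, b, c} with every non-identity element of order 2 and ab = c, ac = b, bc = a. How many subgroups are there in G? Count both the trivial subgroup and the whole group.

5

|G| = 4, so by Lagrange every subgroup order divides 4. Divisors: 1, 2, 4.
Subgroups by order — order 1: 1; order 2: 3; order 4: 1.
Total: 1 + 3 + 1 = 5.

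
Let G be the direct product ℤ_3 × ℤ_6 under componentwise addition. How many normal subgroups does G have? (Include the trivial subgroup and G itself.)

12

G is abelian, so every subgroup is normal.
G has 12 subgroups in total, hence 12 normal subgroups.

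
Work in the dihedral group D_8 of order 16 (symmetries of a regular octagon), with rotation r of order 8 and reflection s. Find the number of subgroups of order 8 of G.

|G| = 16 and 8 | 16, so subgroups of order 8 are possible by Lagrange.
The subgroups of order 8 are: {e, r, r^2, r^3, r^4, r^5, r^6, r^7}; {e, r^2, r^4, r^6, s, r^2s, r^4s, r^6s}; {e, r^2, r^4, r^6, rs, r^3s, r^5s, r^7s}.
So G has 3 subgroups of order 8.

3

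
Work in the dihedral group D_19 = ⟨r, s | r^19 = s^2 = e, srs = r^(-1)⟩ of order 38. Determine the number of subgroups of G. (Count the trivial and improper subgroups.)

22

|G| = 38, so by Lagrange every subgroup order divides 38. Divisors: 1, 2, 19, 38.
Subgroups by order — order 1: 1; order 2: 19; order 19: 1; order 38: 1.
Total: 1 + 19 + 1 + 1 = 22.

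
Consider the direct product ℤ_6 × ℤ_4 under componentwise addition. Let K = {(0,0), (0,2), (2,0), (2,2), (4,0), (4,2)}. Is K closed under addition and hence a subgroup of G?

Yes

|K| = 6 divides |G| = 24, consistent with Lagrange.
K contains the identity, every element's inverse is in K, and K is closed under +: it is a subgroup.
In fact K = ⟨(2,2)⟩.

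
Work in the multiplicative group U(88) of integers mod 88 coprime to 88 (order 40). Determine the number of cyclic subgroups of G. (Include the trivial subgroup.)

16

Group the elements of G by the cyclic subgroup they generate; each cyclic subgroup of order d accounts for φ(d) elements.
Cyclic subgroups by order — order 1: 1; order 2: 7; order 5: 1; order 10: 7.
Total: 16.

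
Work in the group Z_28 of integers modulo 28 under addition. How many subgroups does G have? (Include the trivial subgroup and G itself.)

6

Subgroups of the cyclic group Z_28 correspond bijectively to divisors of 28.
Divisors of 28: 1, 2, 4, 7, 14, 28.
So Z_28 has 6 subgroups.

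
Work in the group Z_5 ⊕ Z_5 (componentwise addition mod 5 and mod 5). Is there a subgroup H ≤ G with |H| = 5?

5 | 25. A subgroup of order 5 is {(0,0), (0,1), (0,2), (0,3), (0,4)}.

Yes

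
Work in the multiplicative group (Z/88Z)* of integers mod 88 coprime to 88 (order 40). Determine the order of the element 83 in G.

10

Compute successive powers of 83 mod 88: 83, 25, 51, 9, 43, 49, 19, 81, …; 83^10 ≡ 1 (mod 88).
So |⟨83⟩| = 10.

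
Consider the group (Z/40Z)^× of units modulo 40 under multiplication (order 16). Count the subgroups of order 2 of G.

|G| = 16 and 2 | 16, so subgroups of order 2 are possible by Lagrange.
The subgroups of order 2 are: {1, 11}; {1, 19}; {1, 21}; {1, 29}; … (7 in all).
So G has 7 subgroups of order 2.

7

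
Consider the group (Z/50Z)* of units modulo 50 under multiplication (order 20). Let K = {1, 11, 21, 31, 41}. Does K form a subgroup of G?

Yes

|K| = 5 divides |G| = 20, consistent with Lagrange.
K contains the identity, every element's inverse is in K, and K is closed under ·: it is a subgroup.
In fact K = ⟨21⟩.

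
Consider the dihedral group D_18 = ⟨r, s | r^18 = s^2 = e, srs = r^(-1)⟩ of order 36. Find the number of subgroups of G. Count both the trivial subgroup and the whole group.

45

|G| = 36, so by Lagrange every subgroup order divides 36. Divisors: 1, 2, 3, 4, 6, 9, 12, 18, 36.
Subgroups by order — order 1: 1; order 2: 19; order 3: 1; order 4: 9; order 6: 7; order 9: 1; order 12: 3; order 18: 3; order 36: 1.
Total: 1 + 19 + 1 + 9 + 7 + 1 + 3 + 3 + 1 = 45.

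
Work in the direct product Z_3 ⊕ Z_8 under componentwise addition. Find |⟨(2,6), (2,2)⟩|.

|⟨(2,6)⟩| = 12 and |⟨(2,2)⟩| = 12, so |H| is a multiple of lcm(12, 12) = 12 and divides |G| = 24.
Closing under the operation: H = {(0,0), (0,2), (0,4), (0,6), (1,0), (1,2), (1,4), (1,6), (2,0), (2,2), (2,4), (2,6)}, so |H| = 12.

12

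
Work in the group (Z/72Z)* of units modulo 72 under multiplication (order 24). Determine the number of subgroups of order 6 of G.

7

|G| = 24 and 6 | 24, so subgroups of order 6 are possible by Lagrange.
The subgroups of order 6 are: {1, 11, 25, 35, 49, 59}; {1, 13, 25, 37, 49, 61}; {1, 17, 25, 41, 49, 65}; {1, 19, 25, 43, 49, 67}; … (7 in all).
So G has 7 subgroups of order 6.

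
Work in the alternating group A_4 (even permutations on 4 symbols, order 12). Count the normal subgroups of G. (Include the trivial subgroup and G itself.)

3

G has 10 subgroups. Checking conjugation-invariance by order — order 1: 1/1 normal; order 2: 0/3 normal; order 3: 0/4 normal; order 4: 1/1 normal; order 12: 1/1 normal.
Total normal subgroups: 3.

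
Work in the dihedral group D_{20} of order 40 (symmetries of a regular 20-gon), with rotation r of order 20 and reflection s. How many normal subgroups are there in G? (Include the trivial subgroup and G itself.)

G has 48 subgroups. Checking conjugation-invariance by order — order 1: 1/1 normal; order 2: 1/21 normal; order 4: 1/11 normal; order 5: 1/1 normal; order 8: 0/5 normal; order 10: 1/5 normal; order 20: 3/3 normal; order 40: 1/1 normal.
Total normal subgroups: 9.

9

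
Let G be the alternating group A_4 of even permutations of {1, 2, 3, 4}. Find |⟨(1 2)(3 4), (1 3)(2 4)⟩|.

|⟨(1 2)(3 4)⟩| = 2 and |⟨(1 3)(2 4)⟩| = 2, so |H| is a multiple of lcm(2, 2) = 2 and divides |G| = 12.
Closing under the operation: H = {e, (1 2)(3 4), (1 3)(2 4), (1 4)(2 3)}, so |H| = 4.

4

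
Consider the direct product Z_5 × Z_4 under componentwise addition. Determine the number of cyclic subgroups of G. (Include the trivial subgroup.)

6

Each element a generates a cyclic subgroup ⟨a⟩; distinct elements may generate the same one (a cyclic group of order d has φ(d) generators).
Cyclic subgroups by order — order 1: 1; order 2: 1; order 4: 1; order 5: 1; order 10: 1; order 20: 1.
Total: 6.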